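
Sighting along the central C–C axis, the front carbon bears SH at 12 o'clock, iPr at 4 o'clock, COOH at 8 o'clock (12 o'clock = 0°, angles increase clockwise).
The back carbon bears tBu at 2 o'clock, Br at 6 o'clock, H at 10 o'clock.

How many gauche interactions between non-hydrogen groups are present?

Non-H gauche pairs: SH(0°)/tBu(60°); iPr(120°)/tBu(60°); iPr(120°)/Br(180°); COOH(240°)/Br(180°) — 4 interactions.

4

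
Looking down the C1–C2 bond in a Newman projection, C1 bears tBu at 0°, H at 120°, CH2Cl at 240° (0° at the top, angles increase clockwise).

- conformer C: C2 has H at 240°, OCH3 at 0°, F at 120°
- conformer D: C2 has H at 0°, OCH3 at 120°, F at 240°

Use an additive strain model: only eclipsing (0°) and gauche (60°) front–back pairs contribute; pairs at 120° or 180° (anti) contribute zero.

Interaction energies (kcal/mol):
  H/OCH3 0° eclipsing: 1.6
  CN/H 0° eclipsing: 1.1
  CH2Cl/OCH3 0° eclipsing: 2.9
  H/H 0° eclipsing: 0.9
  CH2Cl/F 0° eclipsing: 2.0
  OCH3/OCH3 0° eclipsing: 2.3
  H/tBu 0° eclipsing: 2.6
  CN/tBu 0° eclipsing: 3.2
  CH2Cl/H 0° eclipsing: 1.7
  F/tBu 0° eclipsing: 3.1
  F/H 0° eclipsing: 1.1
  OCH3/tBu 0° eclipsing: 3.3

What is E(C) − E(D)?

-0.1 kcal/mol

C is eclipsed. tBu at 0° is eclipsed with OCH3 at 0° (3.3); H at 120° is eclipsed with F at 120° (1.1); CH2Cl at 240° is eclipsed with H at 240° (1.7). Total 6.1 kcal/mol.
D is eclipsed. tBu at 0° is eclipsed with H at 0° (2.6); H at 120° is eclipsed with OCH3 at 120° (1.6); CH2Cl at 240° is eclipsed with F at 240° (2.0). Total 6.2 kcal/mol.
E(C) − E(D) = 6.1 − 6.2 = -0.1 kcal/mol.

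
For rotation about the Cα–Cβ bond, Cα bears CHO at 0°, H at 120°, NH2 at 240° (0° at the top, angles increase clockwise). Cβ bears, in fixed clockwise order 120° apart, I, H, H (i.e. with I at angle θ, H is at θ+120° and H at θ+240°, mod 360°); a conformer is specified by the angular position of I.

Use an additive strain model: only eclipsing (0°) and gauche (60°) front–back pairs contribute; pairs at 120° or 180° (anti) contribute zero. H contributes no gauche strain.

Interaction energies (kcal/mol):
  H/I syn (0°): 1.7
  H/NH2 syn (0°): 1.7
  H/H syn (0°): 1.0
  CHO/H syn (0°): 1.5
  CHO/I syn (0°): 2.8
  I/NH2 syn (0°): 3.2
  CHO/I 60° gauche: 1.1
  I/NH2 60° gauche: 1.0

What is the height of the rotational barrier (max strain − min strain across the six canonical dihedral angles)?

I at 0° is eclipsed. CHO at 0° is eclipsed with I at 0° (2.8); H at 120° is eclipsed with H at 120° (1.0); NH2 at 240° is eclipsed with H at 240° (1.7). Total 5.5 kcal/mol.
I at 60° is staggered. CHO at 0° is gauche with I at 60° (1.1). Total 1.1 kcal/mol.
I at 120° is eclipsed. CHO at 0° is eclipsed with H at 0° (1.5); H at 120° is eclipsed with I at 120° (1.7); NH2 at 240° is eclipsed with H at 240° (1.7). Total 4.9 kcal/mol.
I at 180° is staggered. NH2 at 240° is gauche with I at 180° (1.0). Total 1.0 kcal/mol.
I at 240° is eclipsed. CHO at 0° is eclipsed with H at 0° (1.5); H at 120° is eclipsed with H at 120° (1.0); NH2 at 240° is eclipsed with I at 240° (3.2). Total 5.7 kcal/mol.
I at 300° is staggered. CHO at 0° is gauche with I at 300° (1.1); NH2 at 240° is gauche with I at 300° (1.0). Total 2.1 kcal/mol.
Max at 240° (5.7 kcal/mol), min at 180° (1.0 kcal/mol); barrier = 4.7 kcal/mol.

4.7 kcal/mol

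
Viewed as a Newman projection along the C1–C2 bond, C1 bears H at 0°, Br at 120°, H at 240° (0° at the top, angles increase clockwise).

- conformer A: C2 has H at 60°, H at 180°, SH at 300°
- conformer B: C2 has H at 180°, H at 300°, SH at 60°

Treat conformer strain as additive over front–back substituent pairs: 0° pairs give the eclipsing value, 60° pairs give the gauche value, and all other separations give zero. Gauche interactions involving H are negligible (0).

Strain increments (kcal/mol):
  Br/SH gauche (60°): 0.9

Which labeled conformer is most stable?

A

A (staggered): no non-H gauche contacts → 0.0 kcal/mol.
B (staggered): Br(120°)/SH(60°) gauche 0.9 → 0.9 kcal/mol.
A has the lowest total (0.0 kcal/mol).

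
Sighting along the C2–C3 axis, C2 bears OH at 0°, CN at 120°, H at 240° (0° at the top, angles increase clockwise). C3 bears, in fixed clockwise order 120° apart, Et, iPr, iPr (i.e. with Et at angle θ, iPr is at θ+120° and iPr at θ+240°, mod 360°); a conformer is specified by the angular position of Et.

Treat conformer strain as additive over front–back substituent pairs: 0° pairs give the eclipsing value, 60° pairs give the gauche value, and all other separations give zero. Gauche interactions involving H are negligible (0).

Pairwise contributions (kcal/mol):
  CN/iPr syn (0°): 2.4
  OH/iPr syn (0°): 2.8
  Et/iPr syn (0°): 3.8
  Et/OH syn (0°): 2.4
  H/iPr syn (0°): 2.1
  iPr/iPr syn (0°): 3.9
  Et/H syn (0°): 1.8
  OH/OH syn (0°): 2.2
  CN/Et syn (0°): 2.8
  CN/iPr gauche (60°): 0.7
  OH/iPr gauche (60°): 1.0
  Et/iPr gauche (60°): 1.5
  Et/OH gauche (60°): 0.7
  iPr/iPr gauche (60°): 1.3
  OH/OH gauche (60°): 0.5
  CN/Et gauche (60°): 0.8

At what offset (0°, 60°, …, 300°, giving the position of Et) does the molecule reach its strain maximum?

120°

Et at 0° (eclipsed): OH(0°)/Et(0°) eclipsed 2.4; CN(120°)/iPr(120°) eclipsed 2.4; H(240°)/iPr(240°) eclipsed 2.1 → 6.9 kcal/mol.
Et at 60° (staggered): OH(0°)/Et(60°) gauche 0.7; OH(0°)/iPr(300°) gauche 1.0; CN(120°)/Et(60°) gauche 0.8; CN(120°)/iPr(180°) gauche 0.7 → 3.2 kcal/mol.
Et at 120° (eclipsed): OH(0°)/iPr(0°) eclipsed 2.8; CN(120°)/Et(120°) eclipsed 2.8; H(240°)/iPr(240°) eclipsed 2.1 → 7.7 kcal/mol.
Et at 180° (staggered): OH(0°)/iPr(300°) gauche 1.0; OH(0°)/iPr(60°) gauche 1.0; CN(120°)/Et(180°) gauche 0.8; CN(120°)/iPr(60°) gauche 0.7 → 3.5 kcal/mol.
Et at 240° (eclipsed): OH(0°)/iPr(0°) eclipsed 2.8; CN(120°)/iPr(120°) eclipsed 2.4; H(240°)/Et(240°) eclipsed 1.8 → 7.0 kcal/mol.
Et at 300° (staggered): OH(0°)/Et(300°) gauche 0.7; OH(0°)/iPr(60°) gauche 1.0; CN(120°)/iPr(60°) gauche 0.7; CN(120°)/iPr(180°) gauche 0.7 → 3.1 kcal/mol.
The maximum (7.7 kcal/mol) occurs with Et at 120°.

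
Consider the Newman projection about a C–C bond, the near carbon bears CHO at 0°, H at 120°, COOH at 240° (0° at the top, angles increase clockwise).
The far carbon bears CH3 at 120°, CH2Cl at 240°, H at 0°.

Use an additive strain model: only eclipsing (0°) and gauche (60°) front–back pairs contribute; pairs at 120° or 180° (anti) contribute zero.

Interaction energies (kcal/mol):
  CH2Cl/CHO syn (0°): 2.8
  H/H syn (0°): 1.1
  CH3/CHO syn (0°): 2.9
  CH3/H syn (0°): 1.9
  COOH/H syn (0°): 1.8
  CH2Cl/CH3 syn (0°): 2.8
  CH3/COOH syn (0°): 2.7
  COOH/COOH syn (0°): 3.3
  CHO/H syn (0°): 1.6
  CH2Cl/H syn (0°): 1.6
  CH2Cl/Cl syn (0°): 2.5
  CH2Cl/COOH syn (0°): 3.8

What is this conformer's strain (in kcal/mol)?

7.3 kcal/mol

This conformer (eclipsed): CHO(0°)/H(0°) eclipsed 1.6; H(120°)/CH3(120°) eclipsed 1.9; COOH(240°)/CH2Cl(240°) eclipsed 3.8 → 7.3 kcal/mol.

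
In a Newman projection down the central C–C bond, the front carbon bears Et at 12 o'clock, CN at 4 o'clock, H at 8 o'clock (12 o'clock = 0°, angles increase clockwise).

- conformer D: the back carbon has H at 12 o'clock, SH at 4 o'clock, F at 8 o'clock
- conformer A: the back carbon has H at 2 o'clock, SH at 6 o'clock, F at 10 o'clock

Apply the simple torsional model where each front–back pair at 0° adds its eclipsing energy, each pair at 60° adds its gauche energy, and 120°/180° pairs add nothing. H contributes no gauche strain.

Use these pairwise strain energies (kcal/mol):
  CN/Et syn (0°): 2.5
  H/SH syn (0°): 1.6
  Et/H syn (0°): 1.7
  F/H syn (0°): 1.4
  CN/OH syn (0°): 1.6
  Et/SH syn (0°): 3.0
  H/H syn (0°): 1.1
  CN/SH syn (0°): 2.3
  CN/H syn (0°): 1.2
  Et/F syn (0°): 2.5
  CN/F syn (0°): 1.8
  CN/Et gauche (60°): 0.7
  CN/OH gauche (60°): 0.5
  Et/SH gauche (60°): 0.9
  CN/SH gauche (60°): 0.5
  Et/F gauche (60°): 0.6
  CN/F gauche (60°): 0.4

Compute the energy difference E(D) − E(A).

+4.3 kcal/mol

D (eclipsed): Et(0°)/H(0°) eclipsed 1.7; CN(120°)/SH(120°) eclipsed 2.3; H(240°)/F(240°) eclipsed 1.4 → 5.4 kcal/mol.
A (staggered): Et(0°)/F(300°) gauche 0.6; CN(120°)/SH(180°) gauche 0.5 → 1.1 kcal/mol.
E(D) − E(A) = 5.4 − 1.1 = +4.3 kcal/mol.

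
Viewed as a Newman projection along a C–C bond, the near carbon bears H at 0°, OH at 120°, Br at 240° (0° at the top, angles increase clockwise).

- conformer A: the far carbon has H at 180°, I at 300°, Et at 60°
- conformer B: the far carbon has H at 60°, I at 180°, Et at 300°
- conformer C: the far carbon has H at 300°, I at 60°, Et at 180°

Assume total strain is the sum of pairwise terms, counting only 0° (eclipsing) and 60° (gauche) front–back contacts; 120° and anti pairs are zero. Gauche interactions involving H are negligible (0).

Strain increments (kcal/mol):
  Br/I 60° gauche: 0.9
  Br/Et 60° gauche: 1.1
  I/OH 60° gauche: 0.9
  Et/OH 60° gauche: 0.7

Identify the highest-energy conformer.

B

A (staggered): OH–Et gauche, Br–I gauche; 0.7 + 0.9 = 1.6 kcal/mol.
B (staggered): OH–I gauche, Br–I gauche, Br–Et gauche; 0.9 + 0.9 + 1.1 = 2.9 kcal/mol.
C (staggered): OH–I gauche, OH–Et gauche, Br–Et gauche; 0.9 + 0.7 + 1.1 = 2.7 kcal/mol.
B has the highest total (2.9 kcal/mol).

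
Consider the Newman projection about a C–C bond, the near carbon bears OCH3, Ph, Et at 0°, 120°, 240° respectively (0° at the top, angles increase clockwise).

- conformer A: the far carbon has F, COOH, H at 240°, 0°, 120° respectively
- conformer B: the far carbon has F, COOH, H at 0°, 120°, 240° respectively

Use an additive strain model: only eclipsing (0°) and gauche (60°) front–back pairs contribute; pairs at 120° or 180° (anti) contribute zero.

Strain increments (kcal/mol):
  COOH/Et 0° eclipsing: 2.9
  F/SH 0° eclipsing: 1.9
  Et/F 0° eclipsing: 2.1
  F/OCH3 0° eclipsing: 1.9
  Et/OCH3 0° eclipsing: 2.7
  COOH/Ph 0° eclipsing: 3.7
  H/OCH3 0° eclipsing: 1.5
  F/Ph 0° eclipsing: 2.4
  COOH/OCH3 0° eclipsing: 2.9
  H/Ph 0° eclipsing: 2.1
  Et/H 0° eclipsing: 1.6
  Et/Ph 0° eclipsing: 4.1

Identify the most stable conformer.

A (eclipsed): OCH3–COOH eclipsed, Ph–H eclipsed, Et–F eclipsed; 2.9 + 2.1 + 2.1 = 7.1 kcal/mol.
B (eclipsed): OCH3–F eclipsed, Ph–COOH eclipsed, Et–H eclipsed; 1.9 + 3.7 + 1.6 = 7.2 kcal/mol.
A has the lowest total (7.1 kcal/mol).

A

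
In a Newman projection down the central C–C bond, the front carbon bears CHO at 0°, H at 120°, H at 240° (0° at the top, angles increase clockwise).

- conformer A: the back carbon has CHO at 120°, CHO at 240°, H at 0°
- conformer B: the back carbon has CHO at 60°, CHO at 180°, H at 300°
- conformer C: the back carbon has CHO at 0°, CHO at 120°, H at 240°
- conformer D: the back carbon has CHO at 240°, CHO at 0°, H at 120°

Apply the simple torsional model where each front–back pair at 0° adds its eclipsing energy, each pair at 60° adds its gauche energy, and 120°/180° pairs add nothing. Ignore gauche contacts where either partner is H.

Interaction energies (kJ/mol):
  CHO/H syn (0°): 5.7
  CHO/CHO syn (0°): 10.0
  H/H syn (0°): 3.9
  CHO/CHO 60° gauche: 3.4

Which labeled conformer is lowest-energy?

B

A (eclipsed): CHO–H eclipsed, H–CHO eclipsed, H–CHO eclipsed; 5.7 + 5.7 + 5.7 = 17.1 kJ/mol.
B (staggered): CHO–CHO gauche; 3.4 = 3.4 kJ/mol.
C (eclipsed): CHO–CHO eclipsed, H–CHO eclipsed, H–H eclipsed; 10.0 + 5.7 + 3.9 = 19.6 kJ/mol.
D (eclipsed): CHO–CHO eclipsed, H–H eclipsed, H–CHO eclipsed; 10.0 + 3.9 + 5.7 = 19.6 kJ/mol.
B has the lowest total (3.4 kJ/mol).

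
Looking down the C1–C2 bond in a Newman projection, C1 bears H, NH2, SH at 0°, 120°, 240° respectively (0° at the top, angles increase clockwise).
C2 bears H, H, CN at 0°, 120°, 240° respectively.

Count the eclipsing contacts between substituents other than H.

1

Non-H eclipsing pairs: SH(240°)/CN(240°) — 1 interaction.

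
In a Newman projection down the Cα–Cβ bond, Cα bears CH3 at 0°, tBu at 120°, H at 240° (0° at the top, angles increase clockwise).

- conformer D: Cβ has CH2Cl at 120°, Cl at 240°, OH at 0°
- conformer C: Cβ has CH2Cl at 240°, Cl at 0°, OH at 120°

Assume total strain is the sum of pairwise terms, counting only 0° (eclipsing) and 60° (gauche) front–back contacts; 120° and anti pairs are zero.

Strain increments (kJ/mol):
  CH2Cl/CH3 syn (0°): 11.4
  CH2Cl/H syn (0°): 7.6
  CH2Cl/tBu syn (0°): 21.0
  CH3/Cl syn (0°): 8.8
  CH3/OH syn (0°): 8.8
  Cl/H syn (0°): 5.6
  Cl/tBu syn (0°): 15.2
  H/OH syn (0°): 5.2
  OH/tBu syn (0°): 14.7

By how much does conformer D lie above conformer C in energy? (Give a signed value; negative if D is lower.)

+4.3 kJ/mol

D is eclipsed. CH3 at 0° is eclipsed with OH at 0° (8.8); tBu at 120° is eclipsed with CH2Cl at 120° (21.0); H at 240° is eclipsed with Cl at 240° (5.6). Total 35.4 kJ/mol.
C is eclipsed. CH3 at 0° is eclipsed with Cl at 0° (8.8); tBu at 120° is eclipsed with OH at 120° (14.7); H at 240° is eclipsed with CH2Cl at 240° (7.6). Total 31.1 kJ/mol.
E(D) − E(C) = 35.4 − 31.1 = +4.3 kJ/mol.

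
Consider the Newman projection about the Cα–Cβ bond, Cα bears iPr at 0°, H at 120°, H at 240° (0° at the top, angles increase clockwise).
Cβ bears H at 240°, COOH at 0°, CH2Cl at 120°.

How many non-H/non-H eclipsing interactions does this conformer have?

1

Non-H eclipsing pairs: iPr(0°)/COOH(0°) — 1 interaction.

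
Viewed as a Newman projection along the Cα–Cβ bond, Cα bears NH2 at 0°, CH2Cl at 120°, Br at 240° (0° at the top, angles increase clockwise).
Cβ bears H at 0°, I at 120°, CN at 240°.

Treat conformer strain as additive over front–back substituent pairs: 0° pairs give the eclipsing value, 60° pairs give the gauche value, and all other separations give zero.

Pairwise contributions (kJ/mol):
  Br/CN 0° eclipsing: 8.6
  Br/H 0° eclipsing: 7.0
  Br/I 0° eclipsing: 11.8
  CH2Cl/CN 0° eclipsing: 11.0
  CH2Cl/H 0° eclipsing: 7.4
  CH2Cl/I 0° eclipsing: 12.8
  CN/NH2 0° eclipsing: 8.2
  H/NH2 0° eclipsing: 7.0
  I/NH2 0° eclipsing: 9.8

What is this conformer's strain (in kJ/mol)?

28.4 kJ/mol

This conformer (eclipsed): NH2(0°)/H(0°) eclipsed 7.0; CH2Cl(120°)/I(120°) eclipsed 12.8; Br(240°)/CN(240°) eclipsed 8.6 → 28.4 kJ/mol.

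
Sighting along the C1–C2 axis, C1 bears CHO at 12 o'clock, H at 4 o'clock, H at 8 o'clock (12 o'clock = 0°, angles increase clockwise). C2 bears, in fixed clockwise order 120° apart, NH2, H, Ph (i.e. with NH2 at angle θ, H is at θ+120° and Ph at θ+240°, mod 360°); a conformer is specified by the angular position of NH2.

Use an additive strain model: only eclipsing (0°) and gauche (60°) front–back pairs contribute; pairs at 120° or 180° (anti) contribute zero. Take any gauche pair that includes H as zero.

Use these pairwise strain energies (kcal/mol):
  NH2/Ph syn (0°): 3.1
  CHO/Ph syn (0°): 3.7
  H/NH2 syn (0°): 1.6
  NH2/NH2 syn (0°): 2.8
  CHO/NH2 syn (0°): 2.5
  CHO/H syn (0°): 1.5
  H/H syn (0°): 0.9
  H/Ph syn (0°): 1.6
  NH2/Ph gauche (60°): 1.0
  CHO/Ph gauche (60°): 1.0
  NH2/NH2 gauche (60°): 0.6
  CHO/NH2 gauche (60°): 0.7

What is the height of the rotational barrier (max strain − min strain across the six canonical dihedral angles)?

5.5 kcal/mol

NH2 at 0° (eclipsed): CHO(0°)/NH2(0°) eclipsed 2.5; H(120°)/H(120°) eclipsed 0.9; H(240°)/Ph(240°) eclipsed 1.6 → 5.0 kcal/mol.
NH2 at 60° (staggered): CHO(0°)/NH2(60°) gauche 0.7; CHO(0°)/Ph(300°) gauche 1.0 → 1.7 kcal/mol.
NH2 at 120° (eclipsed): CHO(0°)/Ph(0°) eclipsed 3.7; H(120°)/NH2(120°) eclipsed 1.6; H(240°)/H(240°) eclipsed 0.9 → 6.2 kcal/mol.
NH2 at 180° (staggered): CHO(0°)/Ph(60°) gauche 1.0 → 1.0 kcal/mol.
NH2 at 240° (eclipsed): CHO(0°)/H(0°) eclipsed 1.5; H(120°)/Ph(120°) eclipsed 1.6; H(240°)/NH2(240°) eclipsed 1.6 → 4.7 kcal/mol.
NH2 at 300° (staggered): CHO(0°)/NH2(300°) gauche 0.7 → 0.7 kcal/mol.
Max at 120° (6.2 kcal/mol), min at 300° (0.7 kcal/mol); barrier = 5.5 kcal/mol.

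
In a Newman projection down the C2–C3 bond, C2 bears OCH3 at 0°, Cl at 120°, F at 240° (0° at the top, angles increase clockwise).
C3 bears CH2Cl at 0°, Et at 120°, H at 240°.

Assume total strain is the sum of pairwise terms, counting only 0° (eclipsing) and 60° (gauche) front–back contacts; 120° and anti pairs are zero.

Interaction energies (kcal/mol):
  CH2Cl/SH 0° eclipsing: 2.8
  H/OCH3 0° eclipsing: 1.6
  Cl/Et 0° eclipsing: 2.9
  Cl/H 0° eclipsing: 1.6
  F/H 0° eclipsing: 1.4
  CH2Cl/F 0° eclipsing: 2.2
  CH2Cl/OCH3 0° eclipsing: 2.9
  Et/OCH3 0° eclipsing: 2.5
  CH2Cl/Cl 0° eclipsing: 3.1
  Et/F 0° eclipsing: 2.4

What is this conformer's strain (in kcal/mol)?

7.2 kcal/mol

This conformer is eclipsed. OCH3 at 0° is eclipsed with CH2Cl at 0° (2.9); Cl at 120° is eclipsed with Et at 120° (2.9); F at 240° is eclipsed with H at 240° (1.4). Total 7.2 kcal/mol.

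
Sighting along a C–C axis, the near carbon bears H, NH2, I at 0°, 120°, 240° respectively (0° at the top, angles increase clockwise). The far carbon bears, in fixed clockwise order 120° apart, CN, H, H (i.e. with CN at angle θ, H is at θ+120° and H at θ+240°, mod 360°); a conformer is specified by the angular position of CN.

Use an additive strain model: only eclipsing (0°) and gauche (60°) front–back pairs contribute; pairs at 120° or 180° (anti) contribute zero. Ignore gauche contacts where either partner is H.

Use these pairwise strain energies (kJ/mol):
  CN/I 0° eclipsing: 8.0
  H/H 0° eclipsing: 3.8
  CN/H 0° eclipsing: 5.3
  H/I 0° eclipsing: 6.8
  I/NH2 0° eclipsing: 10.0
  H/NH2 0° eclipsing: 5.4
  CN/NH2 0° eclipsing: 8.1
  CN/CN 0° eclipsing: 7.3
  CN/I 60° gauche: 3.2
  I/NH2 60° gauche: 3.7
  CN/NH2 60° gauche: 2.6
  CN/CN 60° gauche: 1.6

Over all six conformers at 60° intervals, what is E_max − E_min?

16.1 kJ/mol

CN at 0° (eclipsed): H–CN eclipsed, NH2–H eclipsed, I–H eclipsed; 5.3 + 5.4 + 6.8 = 17.5 kJ/mol.
CN at 60° (staggered): NH2–CN gauche; 2.6 = 2.6 kJ/mol.
CN at 120° (eclipsed): H–H eclipsed, NH2–CN eclipsed, I–H eclipsed; 3.8 + 8.1 + 6.8 = 18.7 kJ/mol.
CN at 180° (staggered): NH2–CN gauche, I–CN gauche; 2.6 + 3.2 = 5.8 kJ/mol.
CN at 240° (eclipsed): H–H eclipsed, NH2–H eclipsed, I–CN eclipsed; 3.8 + 5.4 + 8.0 = 17.2 kJ/mol.
CN at 300° (staggered): I–CN gauche; 3.2 = 3.2 kJ/mol.
Max at 120° (18.7 kJ/mol), min at 60° (2.6 kJ/mol); barrier = 16.1 kJ/mol.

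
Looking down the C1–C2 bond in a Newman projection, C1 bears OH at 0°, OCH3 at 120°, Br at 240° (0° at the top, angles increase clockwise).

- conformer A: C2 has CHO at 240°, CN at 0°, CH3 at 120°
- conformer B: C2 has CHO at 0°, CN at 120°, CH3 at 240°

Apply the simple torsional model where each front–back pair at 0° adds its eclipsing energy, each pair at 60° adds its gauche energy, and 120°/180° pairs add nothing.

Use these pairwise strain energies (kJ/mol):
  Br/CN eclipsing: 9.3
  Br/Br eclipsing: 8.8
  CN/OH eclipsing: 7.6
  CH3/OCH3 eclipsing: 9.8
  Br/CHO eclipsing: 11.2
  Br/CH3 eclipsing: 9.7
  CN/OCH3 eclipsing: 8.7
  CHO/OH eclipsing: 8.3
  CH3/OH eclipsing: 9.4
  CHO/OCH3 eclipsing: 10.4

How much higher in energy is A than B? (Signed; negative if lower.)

+1.9 kJ/mol

A (eclipsed): OH–CN eclipsed, OCH3–CH3 eclipsed, Br–CHO eclipsed; 7.6 + 9.8 + 11.2 = 28.6 kJ/mol.
B (eclipsed): OH–CHO eclipsed, OCH3–CN eclipsed, Br–CH3 eclipsed; 8.3 + 8.7 + 9.7 = 26.7 kJ/mol.
E(A) − E(B) = 28.6 − 26.7 = +1.9 kJ/mol.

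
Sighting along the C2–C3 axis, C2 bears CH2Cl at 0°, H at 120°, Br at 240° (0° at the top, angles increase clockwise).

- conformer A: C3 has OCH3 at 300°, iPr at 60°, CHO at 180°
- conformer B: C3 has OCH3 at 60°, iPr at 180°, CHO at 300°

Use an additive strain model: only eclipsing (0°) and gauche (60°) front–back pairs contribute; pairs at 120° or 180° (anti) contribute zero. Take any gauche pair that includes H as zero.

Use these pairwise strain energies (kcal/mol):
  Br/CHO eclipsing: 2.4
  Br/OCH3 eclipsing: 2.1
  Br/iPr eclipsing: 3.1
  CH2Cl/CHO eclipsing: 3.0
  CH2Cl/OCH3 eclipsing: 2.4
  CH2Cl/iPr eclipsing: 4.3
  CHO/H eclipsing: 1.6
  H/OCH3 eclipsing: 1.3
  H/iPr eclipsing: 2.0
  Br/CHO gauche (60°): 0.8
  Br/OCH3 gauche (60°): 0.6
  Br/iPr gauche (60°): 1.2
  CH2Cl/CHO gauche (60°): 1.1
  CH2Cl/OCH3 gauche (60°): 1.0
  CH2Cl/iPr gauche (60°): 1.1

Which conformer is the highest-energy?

A (staggered): CH2Cl(0°)/OCH3(300°) gauche 1.0; CH2Cl(0°)/iPr(60°) gauche 1.1; Br(240°)/OCH3(300°) gauche 0.6; Br(240°)/CHO(180°) gauche 0.8 → 3.5 kcal/mol.
B (staggered): CH2Cl(0°)/OCH3(60°) gauche 1.0; CH2Cl(0°)/CHO(300°) gauche 1.1; Br(240°)/iPr(180°) gauche 1.2; Br(240°)/CHO(300°) gauche 0.8 → 4.1 kcal/mol.
B has the highest total (4.1 kcal/mol).

B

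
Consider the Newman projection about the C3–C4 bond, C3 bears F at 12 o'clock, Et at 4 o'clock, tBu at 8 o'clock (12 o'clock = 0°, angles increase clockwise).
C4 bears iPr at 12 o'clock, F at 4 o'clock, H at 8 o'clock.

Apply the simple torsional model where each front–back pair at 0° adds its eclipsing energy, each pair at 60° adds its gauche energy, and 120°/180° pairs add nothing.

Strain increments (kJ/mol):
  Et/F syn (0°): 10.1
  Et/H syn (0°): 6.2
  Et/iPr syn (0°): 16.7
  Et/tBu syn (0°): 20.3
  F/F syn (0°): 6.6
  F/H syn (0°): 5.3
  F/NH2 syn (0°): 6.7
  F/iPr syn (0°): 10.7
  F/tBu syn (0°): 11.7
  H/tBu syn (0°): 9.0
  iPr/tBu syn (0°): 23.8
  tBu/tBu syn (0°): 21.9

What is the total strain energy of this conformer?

This conformer (eclipsed): F(0°)/iPr(0°) eclipsed 10.7; Et(120°)/F(120°) eclipsed 10.1; tBu(240°)/H(240°) eclipsed 9.0 → 29.8 kJ/mol.

29.8 kJ/mol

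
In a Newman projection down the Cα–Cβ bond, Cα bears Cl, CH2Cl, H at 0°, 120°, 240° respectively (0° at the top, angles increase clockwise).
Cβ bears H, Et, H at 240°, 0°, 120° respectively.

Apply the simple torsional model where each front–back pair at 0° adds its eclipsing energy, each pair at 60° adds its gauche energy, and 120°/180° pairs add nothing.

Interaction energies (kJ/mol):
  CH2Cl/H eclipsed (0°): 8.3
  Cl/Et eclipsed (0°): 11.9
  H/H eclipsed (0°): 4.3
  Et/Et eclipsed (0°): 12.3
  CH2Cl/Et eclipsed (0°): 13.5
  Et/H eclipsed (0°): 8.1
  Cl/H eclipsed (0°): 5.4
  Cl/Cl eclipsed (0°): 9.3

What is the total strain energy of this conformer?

24.5 kJ/mol

This conformer (eclipsed): Cl(0°)/Et(0°) eclipsed 11.9; CH2Cl(120°)/H(120°) eclipsed 8.3; H(240°)/H(240°) eclipsed 4.3 → 24.5 kJ/mol.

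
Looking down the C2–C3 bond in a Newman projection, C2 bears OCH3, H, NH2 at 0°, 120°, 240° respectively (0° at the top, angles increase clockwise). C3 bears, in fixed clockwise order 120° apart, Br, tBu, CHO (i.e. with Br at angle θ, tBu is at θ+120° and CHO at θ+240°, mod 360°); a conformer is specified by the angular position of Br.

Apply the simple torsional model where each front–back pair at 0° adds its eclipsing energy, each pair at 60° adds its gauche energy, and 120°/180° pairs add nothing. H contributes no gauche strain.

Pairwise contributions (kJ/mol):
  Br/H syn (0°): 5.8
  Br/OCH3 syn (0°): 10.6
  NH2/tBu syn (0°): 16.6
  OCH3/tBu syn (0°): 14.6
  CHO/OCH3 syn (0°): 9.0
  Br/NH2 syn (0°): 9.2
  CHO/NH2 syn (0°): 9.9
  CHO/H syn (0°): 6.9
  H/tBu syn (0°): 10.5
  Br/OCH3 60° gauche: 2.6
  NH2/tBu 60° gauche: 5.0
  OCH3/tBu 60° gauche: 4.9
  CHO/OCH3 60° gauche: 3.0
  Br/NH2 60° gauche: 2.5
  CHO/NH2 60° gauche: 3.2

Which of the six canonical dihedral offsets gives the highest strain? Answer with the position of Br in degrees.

120°

Br at 0° (eclipsed): OCH3–Br eclipsed, H–tBu eclipsed, NH2–CHO eclipsed; 10.6 + 10.5 + 9.9 = 31.0 kJ/mol.
Br at 60° (staggered): OCH3–Br gauche, OCH3–CHO gauche, NH2–tBu gauche, NH2–CHO gauche; 2.6 + 3.0 + 5.0 + 3.2 = 13.8 kJ/mol.
Br at 120° (eclipsed): OCH3–CHO eclipsed, H–Br eclipsed, NH2–tBu eclipsed; 9.0 + 5.8 + 16.6 = 31.4 kJ/mol.
Br at 180° (staggered): OCH3–tBu gauche, OCH3–CHO gauche, NH2–Br gauche, NH2–tBu gauche; 4.9 + 3.0 + 2.5 + 5.0 = 15.4 kJ/mol.
Br at 240° (eclipsed): OCH3–tBu eclipsed, H–CHO eclipsed, NH2–Br eclipsed; 14.6 + 6.9 + 9.2 = 30.7 kJ/mol.
Br at 300° (staggered): OCH3–Br gauche, OCH3–tBu gauche, NH2–Br gauche, NH2–CHO gauche; 2.6 + 4.9 + 2.5 + 3.2 = 13.2 kJ/mol.
The maximum (31.4 kJ/mol) occurs with Br at 120°.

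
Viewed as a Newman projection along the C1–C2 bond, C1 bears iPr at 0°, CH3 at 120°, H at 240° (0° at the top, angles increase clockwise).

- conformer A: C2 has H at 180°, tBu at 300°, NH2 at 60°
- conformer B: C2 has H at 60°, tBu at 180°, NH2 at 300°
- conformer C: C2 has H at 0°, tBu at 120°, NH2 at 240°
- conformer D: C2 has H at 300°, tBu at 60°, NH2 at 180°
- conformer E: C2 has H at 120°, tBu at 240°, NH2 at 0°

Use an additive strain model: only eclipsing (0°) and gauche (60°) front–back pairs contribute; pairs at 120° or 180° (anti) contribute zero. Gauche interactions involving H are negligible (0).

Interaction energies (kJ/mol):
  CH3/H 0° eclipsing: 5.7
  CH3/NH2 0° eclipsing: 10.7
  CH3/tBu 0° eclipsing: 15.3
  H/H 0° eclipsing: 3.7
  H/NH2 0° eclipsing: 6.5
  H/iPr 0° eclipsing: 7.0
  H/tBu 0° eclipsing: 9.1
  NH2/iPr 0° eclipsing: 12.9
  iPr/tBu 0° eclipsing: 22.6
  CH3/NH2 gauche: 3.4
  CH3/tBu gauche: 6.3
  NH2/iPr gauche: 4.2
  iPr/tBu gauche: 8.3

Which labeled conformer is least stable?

A (staggered): iPr(0°)/tBu(300°) gauche 8.3; iPr(0°)/NH2(60°) gauche 4.2; CH3(120°)/NH2(60°) gauche 3.4 → 15.9 kJ/mol.
B (staggered): iPr(0°)/NH2(300°) gauche 4.2; CH3(120°)/tBu(180°) gauche 6.3 → 10.5 kJ/mol.
C (eclipsed): iPr(0°)/H(0°) eclipsed 7.0; CH3(120°)/tBu(120°) eclipsed 15.3; H(240°)/NH2(240°) eclipsed 6.5 → 28.8 kJ/mol.
D (staggered): iPr(0°)/tBu(60°) gauche 8.3; CH3(120°)/tBu(60°) gauche 6.3; CH3(120°)/NH2(180°) gauche 3.4 → 18.0 kJ/mol.
E (eclipsed): iPr(0°)/NH2(0°) eclipsed 12.9; CH3(120°)/H(120°) eclipsed 5.7; H(240°)/tBu(240°) eclipsed 9.1 → 27.7 kJ/mol.
C has the highest total (28.8 kJ/mol).

C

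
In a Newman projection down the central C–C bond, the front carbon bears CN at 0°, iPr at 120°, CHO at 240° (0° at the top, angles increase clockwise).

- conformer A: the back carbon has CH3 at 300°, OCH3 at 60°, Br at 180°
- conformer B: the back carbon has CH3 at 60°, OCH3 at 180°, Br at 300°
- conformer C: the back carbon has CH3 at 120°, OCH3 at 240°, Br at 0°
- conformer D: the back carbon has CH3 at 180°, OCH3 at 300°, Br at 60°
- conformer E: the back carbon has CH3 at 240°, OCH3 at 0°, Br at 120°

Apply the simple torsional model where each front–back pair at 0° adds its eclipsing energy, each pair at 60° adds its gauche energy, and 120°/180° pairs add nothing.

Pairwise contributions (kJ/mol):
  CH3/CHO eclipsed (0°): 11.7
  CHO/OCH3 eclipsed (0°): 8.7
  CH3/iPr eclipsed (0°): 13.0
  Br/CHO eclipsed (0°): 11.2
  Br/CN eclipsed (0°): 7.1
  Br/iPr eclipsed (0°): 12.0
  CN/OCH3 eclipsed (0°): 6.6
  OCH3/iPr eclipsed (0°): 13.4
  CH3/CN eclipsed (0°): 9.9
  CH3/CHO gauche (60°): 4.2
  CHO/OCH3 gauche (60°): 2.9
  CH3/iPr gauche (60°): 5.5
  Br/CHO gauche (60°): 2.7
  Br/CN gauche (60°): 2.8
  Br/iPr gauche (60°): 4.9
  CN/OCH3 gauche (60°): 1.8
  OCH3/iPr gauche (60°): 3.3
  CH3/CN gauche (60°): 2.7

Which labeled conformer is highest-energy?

A (staggered): CN(0°)/CH3(300°) gauche 2.7; CN(0°)/OCH3(60°) gauche 1.8; iPr(120°)/OCH3(60°) gauche 3.3; iPr(120°)/Br(180°) gauche 4.9; CHO(240°)/CH3(300°) gauche 4.2; CHO(240°)/Br(180°) gauche 2.7 → 19.6 kJ/mol.
B (staggered): CN(0°)/CH3(60°) gauche 2.7; CN(0°)/Br(300°) gauche 2.8; iPr(120°)/CH3(60°) gauche 5.5; iPr(120°)/OCH3(180°) gauche 3.3; CHO(240°)/OCH3(180°) gauche 2.9; CHO(240°)/Br(300°) gauche 2.7 → 19.9 kJ/mol.
C (eclipsed): CN(0°)/Br(0°) eclipsed 7.1; iPr(120°)/CH3(120°) eclipsed 13.0; CHO(240°)/OCH3(240°) eclipsed 8.7 → 28.8 kJ/mol.
D (staggered): CN(0°)/OCH3(300°) gauche 1.8; CN(0°)/Br(60°) gauche 2.8; iPr(120°)/CH3(180°) gauche 5.5; iPr(120°)/Br(60°) gauche 4.9; CHO(240°)/CH3(180°) gauche 4.2; CHO(240°)/OCH3(300°) gauche 2.9 → 22.1 kJ/mol.
E (eclipsed): CN(0°)/OCH3(0°) eclipsed 6.6; iPr(120°)/Br(120°) eclipsed 12.0; CHO(240°)/CH3(240°) eclipsed 11.7 → 30.3 kJ/mol.
E has the highest total (30.3 kJ/mol).

E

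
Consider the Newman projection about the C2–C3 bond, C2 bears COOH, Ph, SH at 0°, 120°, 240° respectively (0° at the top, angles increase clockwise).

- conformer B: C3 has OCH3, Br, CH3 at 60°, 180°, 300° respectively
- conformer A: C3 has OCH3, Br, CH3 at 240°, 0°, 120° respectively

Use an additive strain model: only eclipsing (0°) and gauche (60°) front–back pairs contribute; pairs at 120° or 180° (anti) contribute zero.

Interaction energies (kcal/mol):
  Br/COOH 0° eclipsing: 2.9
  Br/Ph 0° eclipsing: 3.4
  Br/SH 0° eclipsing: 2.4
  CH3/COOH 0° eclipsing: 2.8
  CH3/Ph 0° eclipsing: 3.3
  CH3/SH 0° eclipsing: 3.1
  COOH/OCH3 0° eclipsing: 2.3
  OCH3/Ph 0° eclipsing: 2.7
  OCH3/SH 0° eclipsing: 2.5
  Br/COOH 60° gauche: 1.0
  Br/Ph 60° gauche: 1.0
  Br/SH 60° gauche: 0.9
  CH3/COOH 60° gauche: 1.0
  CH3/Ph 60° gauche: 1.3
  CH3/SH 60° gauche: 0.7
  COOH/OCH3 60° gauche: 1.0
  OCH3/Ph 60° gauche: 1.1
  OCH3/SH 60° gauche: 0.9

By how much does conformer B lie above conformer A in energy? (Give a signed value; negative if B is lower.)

-3.0 kcal/mol

B (staggered): COOH(0°)/OCH3(60°) gauche 1.0; COOH(0°)/CH3(300°) gauche 1.0; Ph(120°)/OCH3(60°) gauche 1.1; Ph(120°)/Br(180°) gauche 1.0; SH(240°)/Br(180°) gauche 0.9; SH(240°)/CH3(300°) gauche 0.7 → 5.7 kcal/mol.
A (eclipsed): COOH(0°)/Br(0°) eclipsed 2.9; Ph(120°)/CH3(120°) eclipsed 3.3; SH(240°)/OCH3(240°) eclipsed 2.5 → 8.7 kcal/mol.
E(B) − E(A) = 5.7 − 8.7 = -3.0 kcal/mol.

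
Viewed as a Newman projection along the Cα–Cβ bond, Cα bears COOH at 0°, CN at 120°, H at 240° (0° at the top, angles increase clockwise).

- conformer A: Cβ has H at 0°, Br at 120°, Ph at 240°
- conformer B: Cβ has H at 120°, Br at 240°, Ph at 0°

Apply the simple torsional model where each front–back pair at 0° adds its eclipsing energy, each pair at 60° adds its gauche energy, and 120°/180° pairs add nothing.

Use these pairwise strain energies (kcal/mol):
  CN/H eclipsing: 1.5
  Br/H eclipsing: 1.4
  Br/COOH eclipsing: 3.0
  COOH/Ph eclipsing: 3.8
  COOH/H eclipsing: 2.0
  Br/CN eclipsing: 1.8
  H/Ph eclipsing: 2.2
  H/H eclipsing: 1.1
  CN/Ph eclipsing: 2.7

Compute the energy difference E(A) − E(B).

-0.7 kcal/mol

A (eclipsed): COOH(0°)/H(0°) eclipsed 2.0; CN(120°)/Br(120°) eclipsed 1.8; H(240°)/Ph(240°) eclipsed 2.2 → 6.0 kcal/mol.
B (eclipsed): COOH(0°)/Ph(0°) eclipsed 3.8; CN(120°)/H(120°) eclipsed 1.5; H(240°)/Br(240°) eclipsed 1.4 → 6.7 kcal/mol.
E(A) − E(B) = 6.0 − 6.7 = -0.7 kcal/mol.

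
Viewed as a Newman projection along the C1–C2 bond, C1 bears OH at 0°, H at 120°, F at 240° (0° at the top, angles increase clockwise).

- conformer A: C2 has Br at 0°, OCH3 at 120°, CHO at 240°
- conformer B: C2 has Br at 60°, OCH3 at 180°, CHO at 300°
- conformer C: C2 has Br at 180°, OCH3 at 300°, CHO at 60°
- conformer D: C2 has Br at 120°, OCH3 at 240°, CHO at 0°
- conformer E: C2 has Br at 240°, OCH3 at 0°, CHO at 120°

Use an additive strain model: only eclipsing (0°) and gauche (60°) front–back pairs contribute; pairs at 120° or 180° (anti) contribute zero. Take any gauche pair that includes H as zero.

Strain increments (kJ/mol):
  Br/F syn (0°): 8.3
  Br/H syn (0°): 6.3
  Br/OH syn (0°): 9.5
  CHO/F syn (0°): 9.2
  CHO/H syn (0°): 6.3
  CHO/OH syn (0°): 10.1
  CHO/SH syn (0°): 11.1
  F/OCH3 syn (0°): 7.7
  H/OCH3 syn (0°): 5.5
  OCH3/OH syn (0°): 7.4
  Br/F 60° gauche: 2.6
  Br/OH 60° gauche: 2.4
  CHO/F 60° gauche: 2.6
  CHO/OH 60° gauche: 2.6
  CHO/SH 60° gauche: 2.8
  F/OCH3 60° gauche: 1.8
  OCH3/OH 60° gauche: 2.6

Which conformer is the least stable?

A (eclipsed): OH(0°)/Br(0°) eclipsed 9.5; H(120°)/OCH3(120°) eclipsed 5.5; F(240°)/CHO(240°) eclipsed 9.2 → 24.2 kJ/mol.
B (staggered): OH(0°)/Br(60°) gauche 2.4; OH(0°)/CHO(300°) gauche 2.6; F(240°)/OCH3(180°) gauche 1.8; F(240°)/CHO(300°) gauche 2.6 → 9.4 kJ/mol.
C (staggered): OH(0°)/OCH3(300°) gauche 2.6; OH(0°)/CHO(60°) gauche 2.6; F(240°)/Br(180°) gauche 2.6; F(240°)/OCH3(300°) gauche 1.8 → 9.6 kJ/mol.
D (eclipsed): OH(0°)/CHO(0°) eclipsed 10.1; H(120°)/Br(120°) eclipsed 6.3; F(240°)/OCH3(240°) eclipsed 7.7 → 24.1 kJ/mol.
E (eclipsed): OH(0°)/OCH3(0°) eclipsed 7.4; H(120°)/CHO(120°) eclipsed 6.3; F(240°)/Br(240°) eclipsed 8.3 → 22.0 kJ/mol.
A has the highest total (24.2 kJ/mol).

A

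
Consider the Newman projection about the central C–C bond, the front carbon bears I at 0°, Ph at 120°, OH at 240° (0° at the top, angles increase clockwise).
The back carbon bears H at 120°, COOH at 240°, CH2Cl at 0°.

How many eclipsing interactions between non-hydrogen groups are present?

2

Non-H eclipsing pairs: I(0°)/CH2Cl(0°); OH(240°)/COOH(240°) — 2 interactions.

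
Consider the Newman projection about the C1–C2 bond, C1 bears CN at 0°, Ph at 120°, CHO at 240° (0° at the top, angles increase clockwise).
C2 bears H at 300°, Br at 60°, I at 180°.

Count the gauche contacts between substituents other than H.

Non-H gauche pairs: CN(0°)/Br(60°); Ph(120°)/Br(60°); Ph(120°)/I(180°); CHO(240°)/I(180°) — 4 interactions.

4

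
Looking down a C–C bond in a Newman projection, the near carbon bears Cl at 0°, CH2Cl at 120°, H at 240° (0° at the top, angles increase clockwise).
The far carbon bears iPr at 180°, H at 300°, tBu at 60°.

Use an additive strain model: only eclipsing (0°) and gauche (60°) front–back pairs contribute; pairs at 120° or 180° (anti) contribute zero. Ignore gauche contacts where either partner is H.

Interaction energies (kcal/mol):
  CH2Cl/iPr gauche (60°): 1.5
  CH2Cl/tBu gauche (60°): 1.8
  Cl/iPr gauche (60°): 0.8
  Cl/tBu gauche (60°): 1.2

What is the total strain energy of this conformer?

4.5 kcal/mol

This conformer is staggered. Cl at 0° is gauche with tBu at 60° (1.2); CH2Cl at 120° is gauche with iPr at 180° (1.5); CH2Cl at 120° is gauche with tBu at 60° (1.8). Total 4.5 kcal/mol.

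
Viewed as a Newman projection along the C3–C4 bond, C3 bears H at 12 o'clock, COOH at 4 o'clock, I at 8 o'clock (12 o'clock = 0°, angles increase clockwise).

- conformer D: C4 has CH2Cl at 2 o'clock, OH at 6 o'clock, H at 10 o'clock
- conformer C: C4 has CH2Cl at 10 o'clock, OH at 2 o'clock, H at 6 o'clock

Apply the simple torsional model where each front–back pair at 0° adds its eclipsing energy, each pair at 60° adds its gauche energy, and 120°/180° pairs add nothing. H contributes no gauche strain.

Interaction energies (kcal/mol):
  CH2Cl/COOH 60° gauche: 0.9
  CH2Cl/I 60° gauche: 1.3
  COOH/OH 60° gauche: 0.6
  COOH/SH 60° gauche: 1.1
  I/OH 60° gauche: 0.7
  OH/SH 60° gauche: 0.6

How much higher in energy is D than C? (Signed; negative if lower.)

+0.3 kcal/mol

D (staggered): COOH(120°)/CH2Cl(60°) gauche 0.9; COOH(120°)/OH(180°) gauche 0.6; I(240°)/OH(180°) gauche 0.7 → 2.2 kcal/mol.
C (staggered): COOH(120°)/OH(60°) gauche 0.6; I(240°)/CH2Cl(300°) gauche 1.3 → 1.9 kcal/mol.
E(D) − E(C) = 2.2 − 1.9 = +0.3 kcal/mol.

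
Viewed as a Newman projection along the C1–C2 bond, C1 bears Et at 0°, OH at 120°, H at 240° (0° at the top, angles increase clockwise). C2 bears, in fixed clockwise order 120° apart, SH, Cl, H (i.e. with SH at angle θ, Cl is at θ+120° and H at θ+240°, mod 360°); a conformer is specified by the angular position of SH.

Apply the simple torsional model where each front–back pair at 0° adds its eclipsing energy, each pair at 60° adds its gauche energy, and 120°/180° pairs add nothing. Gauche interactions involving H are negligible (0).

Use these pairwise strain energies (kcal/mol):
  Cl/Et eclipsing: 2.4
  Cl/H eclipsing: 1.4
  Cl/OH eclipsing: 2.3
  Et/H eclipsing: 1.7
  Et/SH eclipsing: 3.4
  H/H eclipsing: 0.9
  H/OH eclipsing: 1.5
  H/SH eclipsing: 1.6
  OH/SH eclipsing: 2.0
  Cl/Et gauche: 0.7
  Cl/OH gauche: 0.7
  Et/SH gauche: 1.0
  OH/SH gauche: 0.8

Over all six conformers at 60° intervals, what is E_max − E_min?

5.1 kcal/mol

SH at 0° (eclipsed): Et–SH eclipsed, OH–Cl eclipsed, H–H eclipsed; 3.4 + 2.3 + 0.9 = 6.6 kcal/mol.
SH at 60° (staggered): Et–SH gauche, OH–SH gauche, OH–Cl gauche; 1.0 + 0.8 + 0.7 = 2.5 kcal/mol.
SH at 120° (eclipsed): Et–H eclipsed, OH–SH eclipsed, H–Cl eclipsed; 1.7 + 2.0 + 1.4 = 5.1 kcal/mol.
SH at 180° (staggered): Et–Cl gauche, OH–SH gauche; 0.7 + 0.8 = 1.5 kcal/mol.
SH at 240° (eclipsed): Et–Cl eclipsed, OH–H eclipsed, H–SH eclipsed; 2.4 + 1.5 + 1.6 = 5.5 kcal/mol.
SH at 300° (staggered): Et–SH gauche, Et–Cl gauche, OH–Cl gauche; 1.0 + 0.7 + 0.7 = 2.4 kcal/mol.
Max at 0° (6.6 kcal/mol), min at 180° (1.5 kcal/mol); barrier = 5.1 kcal/mol.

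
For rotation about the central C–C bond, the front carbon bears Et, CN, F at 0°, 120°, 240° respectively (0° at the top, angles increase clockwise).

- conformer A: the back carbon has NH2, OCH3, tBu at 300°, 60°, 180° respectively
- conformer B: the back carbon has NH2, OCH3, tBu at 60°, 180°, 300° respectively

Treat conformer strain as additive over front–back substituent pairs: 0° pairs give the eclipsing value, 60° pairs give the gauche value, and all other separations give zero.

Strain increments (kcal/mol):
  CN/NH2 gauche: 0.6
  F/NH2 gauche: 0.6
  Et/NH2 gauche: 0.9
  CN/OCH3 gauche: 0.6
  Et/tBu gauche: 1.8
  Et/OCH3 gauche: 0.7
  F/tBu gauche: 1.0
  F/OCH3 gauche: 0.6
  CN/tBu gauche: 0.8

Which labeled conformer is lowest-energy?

A

A is staggered. Et at 0° is gauche with NH2 at 300° (0.9); Et at 0° is gauche with OCH3 at 60° (0.7); CN at 120° is gauche with OCH3 at 60° (0.6); CN at 120° is gauche with tBu at 180° (0.8); F at 240° is gauche with NH2 at 300° (0.6); F at 240° is gauche with tBu at 180° (1.0). Total 4.6 kcal/mol.
B is staggered. Et at 0° is gauche with NH2 at 60° (0.9); Et at 0° is gauche with tBu at 300° (1.8); CN at 120° is gauche with NH2 at 60° (0.6); CN at 120° is gauche with OCH3 at 180° (0.6); F at 240° is gauche with OCH3 at 180° (0.6); F at 240° is gauche with tBu at 300° (1.0). Total 5.5 kcal/mol.
A has the lowest total (4.6 kcal/mol).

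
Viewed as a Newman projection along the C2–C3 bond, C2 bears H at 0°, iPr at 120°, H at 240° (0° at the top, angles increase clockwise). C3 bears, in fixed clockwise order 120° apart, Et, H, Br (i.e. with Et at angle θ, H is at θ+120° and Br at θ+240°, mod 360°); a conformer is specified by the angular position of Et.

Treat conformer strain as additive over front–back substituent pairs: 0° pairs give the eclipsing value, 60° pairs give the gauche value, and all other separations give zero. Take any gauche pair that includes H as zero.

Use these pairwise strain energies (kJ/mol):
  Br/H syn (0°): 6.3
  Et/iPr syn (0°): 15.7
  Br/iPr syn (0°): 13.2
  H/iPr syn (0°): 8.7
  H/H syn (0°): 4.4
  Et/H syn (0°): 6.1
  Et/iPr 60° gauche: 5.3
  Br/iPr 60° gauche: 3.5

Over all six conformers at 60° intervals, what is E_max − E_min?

22.9 kJ/mol

Et at 0° (eclipsed): H–Et eclipsed, iPr–H eclipsed, H–Br eclipsed; 6.1 + 8.7 + 6.3 = 21.1 kJ/mol.
Et at 60° (staggered): iPr–Et gauche; 5.3 = 5.3 kJ/mol.
Et at 120° (eclipsed): H–Br eclipsed, iPr–Et eclipsed, H–H eclipsed; 6.3 + 15.7 + 4.4 = 26.4 kJ/mol.
Et at 180° (staggered): iPr–Et gauche, iPr–Br gauche; 5.3 + 3.5 = 8.8 kJ/mol.
Et at 240° (eclipsed): H–H eclipsed, iPr–Br eclipsed, H–Et eclipsed; 4.4 + 13.2 + 6.1 = 23.7 kJ/mol.
Et at 300° (staggered): iPr–Br gauche; 3.5 = 3.5 kJ/mol.
Max at 120° (26.4 kJ/mol), min at 300° (3.5 kJ/mol); barrier = 22.9 kJ/mol.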